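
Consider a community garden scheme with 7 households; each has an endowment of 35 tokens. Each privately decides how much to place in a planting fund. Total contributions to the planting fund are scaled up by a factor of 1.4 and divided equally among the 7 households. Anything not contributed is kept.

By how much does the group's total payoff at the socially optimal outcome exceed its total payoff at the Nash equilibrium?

98.00 tokens

Each contributed unit returns 1.4/7 = 0.2000 to its contributor — below 1 — so contributing 0 is dominant for every player. At the Nash equilibrium everyone keeps their 35, and the group total is 7 × 35 = 245.
Each contributed unit returns 1.400 to the group as a whole (0.2000 to each of 7 players), which exceeds 1, so the social optimum is full contribution: group total = 1.400 × 245 = 343.00.
Efficiency loss = 343.00 − 245 = 98.00.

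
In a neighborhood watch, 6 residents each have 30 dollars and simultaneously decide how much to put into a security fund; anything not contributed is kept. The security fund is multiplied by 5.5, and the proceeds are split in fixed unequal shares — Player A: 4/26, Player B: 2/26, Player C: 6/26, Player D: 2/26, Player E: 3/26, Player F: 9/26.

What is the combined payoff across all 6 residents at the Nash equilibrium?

450.00 dollars

Each unit j contributes comes back to j as 5.5 × (j's share), so j prefers to contribute only if that share exceeds 1/5.5 = 0.1818; otherwise keeping the unit dominates.
Player C and Player F clear that bar, contributing 30 each; the remaining 4 contribute 0. Total contributed: 60.
The security fund pays out 5.5 × 60 = 330.00 in total (split across the unequal shares, but the aggregate is all that matters for the group sum).
The 4 free-riders keep 30 each, adding 120. Group total = 120 + 330.00 = 450.00.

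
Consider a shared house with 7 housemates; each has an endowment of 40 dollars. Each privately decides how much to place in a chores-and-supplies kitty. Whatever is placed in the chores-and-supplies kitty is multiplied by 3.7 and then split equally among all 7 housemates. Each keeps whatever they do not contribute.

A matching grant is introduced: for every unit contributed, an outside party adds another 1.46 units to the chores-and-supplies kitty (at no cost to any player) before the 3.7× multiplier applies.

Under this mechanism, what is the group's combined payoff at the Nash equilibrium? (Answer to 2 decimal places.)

2548.56 dollars

The effective private return per unit is now 3.7 × 2.46 / 7 = 1.3003 > 1, so every player's dominant strategy flips to full contribution.
So the Nash equilibrium is full contribution by all 7; the group earns 3.7 × 2.46 × 280 = 2548.56.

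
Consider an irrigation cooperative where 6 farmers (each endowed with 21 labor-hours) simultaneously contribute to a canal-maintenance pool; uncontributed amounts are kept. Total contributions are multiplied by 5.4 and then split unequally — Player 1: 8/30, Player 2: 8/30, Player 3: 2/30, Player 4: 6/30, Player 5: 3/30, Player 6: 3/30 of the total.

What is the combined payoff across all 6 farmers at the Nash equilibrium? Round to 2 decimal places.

A player with share s gets back 5.4·s per unit contributed, so full contribution is dominant for anyone with s > 1/5.4 = 0.1852 and zero contribution is dominant for anyone below.
The shares above 0.1852 belong to Player 1, Player 2 and Player 4, contributing 21 each; the remaining 3 contribute 0. Total contributed: 63.
The canal-maintenance pool pays out 5.4 × 63 = 340.20 in total (split across the unequal shares, but the aggregate is all that matters for the group sum).
The 3 free-riders keep 21 each, adding 63. Group total = 63 + 340.20 = 403.20.

403.20 labor-hours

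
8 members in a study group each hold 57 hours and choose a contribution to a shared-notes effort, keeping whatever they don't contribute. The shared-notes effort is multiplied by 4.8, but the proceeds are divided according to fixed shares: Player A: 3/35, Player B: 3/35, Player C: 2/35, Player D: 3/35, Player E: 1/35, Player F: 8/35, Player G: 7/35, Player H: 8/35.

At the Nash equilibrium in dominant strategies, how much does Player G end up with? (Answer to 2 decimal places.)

166.44 hours

Each unit j contributes comes back to j as 4.8 × (j's share), so j prefers to contribute only if that share exceeds 1/4.8 = 0.2083; otherwise keeping the unit dominates.
Player F and Player H clear that bar, contributing 57 each; the remaining 6 contribute 0. Total contributed: 114.
Player G keeps 57 and receives 4.8 × 114 × 7/35 = 109.44 from the shared-notes effort, for a payoff of 166.44.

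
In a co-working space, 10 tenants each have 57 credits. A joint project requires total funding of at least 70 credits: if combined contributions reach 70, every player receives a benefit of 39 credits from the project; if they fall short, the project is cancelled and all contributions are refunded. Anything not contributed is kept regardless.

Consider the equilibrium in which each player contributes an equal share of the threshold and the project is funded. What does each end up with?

Equal share of the threshold: 70/10 = 7.
At this profile no one gains by cutting their contribution: any cut drops the total below 70, the project is cancelled, contributions are refunded, and the deviator ends with 57, which is less than 57 − 7 + 39 = 89. Contributing more than 7 just wastes the excess. So contributing exactly 7 is a best response.
Each player's payoff: 57 − 7 + 39 = 89.

89 credits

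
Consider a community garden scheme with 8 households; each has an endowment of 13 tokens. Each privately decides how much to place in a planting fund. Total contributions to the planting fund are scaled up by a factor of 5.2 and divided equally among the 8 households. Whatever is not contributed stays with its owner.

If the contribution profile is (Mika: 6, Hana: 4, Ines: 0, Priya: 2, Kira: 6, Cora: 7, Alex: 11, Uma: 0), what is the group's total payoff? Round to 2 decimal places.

255.20 tokens

Total contributed: 6 + 4 + 0 + 2 + 6 + 7 + 11 + 0 = 36; total kept: 8 × 13 − 36 = 68.
The planting fund pays out 5.2 × 36 = 187.20 in aggregate.
Group total = 68 + 187.20 = 255.20.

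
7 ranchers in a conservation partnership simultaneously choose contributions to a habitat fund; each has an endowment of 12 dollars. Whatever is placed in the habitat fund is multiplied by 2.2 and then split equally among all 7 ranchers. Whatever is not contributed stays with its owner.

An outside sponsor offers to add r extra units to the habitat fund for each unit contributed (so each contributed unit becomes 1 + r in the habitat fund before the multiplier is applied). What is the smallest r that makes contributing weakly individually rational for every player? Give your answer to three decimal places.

2.182

With matching at rate r, one contributed unit becomes (1 + r) in the habitat fund and returns 2.2 × (1 + r) / 7 to the contributor.
Setting this equal to 1: 1 + r = 7/2.2 = 3.1818.
So the minimum matching rate is r = 3.1818 − 1 = 2.182.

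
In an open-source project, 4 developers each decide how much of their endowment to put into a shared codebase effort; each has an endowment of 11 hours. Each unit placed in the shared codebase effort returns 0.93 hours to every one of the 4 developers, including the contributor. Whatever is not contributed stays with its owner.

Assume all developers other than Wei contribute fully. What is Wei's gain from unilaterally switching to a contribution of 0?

0.77 hours

Switching from a contribution of 11 to 0 lets Wei keep an extra 11 hours, but lowers the shared codebase effort by 11, which costs Wei their own share of that drop: 0.93 × 11 = 10.23.
Net gain = 11 − 10.23 = 0.77. The private return per contributed unit (0.93) is below 1, so free-riding is indeed the best response regardless of what the others do.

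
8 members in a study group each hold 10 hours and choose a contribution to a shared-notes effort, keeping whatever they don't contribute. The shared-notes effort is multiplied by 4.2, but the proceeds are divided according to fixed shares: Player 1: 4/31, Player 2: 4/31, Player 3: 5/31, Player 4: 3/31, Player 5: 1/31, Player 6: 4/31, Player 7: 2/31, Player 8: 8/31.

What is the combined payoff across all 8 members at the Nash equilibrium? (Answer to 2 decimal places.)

112.00 hours

A player with share s gets back 4.2·s per unit contributed, so full contribution is dominant for anyone with s > 1/4.2 = 0.2381 and zero contribution is dominant for anyone below.
Player 8 alone (share 8/31) is above the threshold, contributing 10; the remaining 7 contribute 0. Total contributed: 10.
The shared-notes effort pays out 4.2 × 10 = 42.00 in total (split across the unequal shares, but the aggregate is all that matters for the group sum).
The 7 free-riders keep 10 each, adding 70. Group total = 70 + 42.00 = 112.00.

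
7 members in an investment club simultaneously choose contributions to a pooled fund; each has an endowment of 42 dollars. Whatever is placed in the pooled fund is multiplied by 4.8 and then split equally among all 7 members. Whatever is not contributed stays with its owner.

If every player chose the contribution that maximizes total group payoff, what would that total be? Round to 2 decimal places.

1411.20 dollars

Each contributed unit returns 4.800 to the group as a whole (0.6857 to each of 7 players), which exceeds 1, so the social optimum is full contribution: group total = 4.800 × 294 = 1411.20.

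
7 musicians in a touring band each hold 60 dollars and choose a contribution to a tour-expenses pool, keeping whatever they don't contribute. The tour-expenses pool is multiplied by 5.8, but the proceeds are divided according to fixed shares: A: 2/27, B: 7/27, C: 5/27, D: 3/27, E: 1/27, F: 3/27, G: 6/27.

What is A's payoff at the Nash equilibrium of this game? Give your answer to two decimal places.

137.33 dollars

Each unit j contributes comes back to j as 5.8 × (j's share), so j prefers to contribute only if that share exceeds 1/5.8 = 0.1724; otherwise keeping the unit dominates.
The shares above 0.1724 belong to B, C and G, contributing 60 each; the remaining 4 contribute 0. Total contributed: 180.
A keeps 60 and receives 5.8 × 180 × 2/27 = 77.33 from the tour-expenses pool, for a payoff of 137.33.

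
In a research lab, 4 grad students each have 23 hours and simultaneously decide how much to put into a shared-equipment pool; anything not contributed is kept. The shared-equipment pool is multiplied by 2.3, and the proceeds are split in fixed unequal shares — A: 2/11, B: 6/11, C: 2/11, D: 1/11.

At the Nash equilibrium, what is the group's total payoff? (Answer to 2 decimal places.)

121.90 hours

A player with share s gets back 2.3·s per unit contributed, so full contribution is dominant for anyone with s > 1/2.3 = 0.4348 and zero contribution is dominant for anyone below.
Only B (6/11) clears that bar, contributing 23; the remaining 3 contribute 0. Total contributed: 23.
The shared-equipment pool pays out 2.3 × 23 = 52.90 in total (split across the unequal shares, but the aggregate is all that matters for the group sum).
The 3 free-riders keep 23 each, adding 69. Group total = 69 + 52.90 = 121.90.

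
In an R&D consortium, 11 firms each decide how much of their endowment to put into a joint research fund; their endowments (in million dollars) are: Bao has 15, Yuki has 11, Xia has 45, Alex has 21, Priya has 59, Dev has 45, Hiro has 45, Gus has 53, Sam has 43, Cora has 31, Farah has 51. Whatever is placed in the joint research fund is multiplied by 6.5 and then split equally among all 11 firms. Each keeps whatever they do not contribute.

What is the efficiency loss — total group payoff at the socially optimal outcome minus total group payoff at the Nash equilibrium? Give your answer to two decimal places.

The private return per contributed unit is 6.5/11 = 0.5909 < 1 for every player regardless of endowment, so the Nash equilibrium is zero contribution and the group total is Σ E_j = 15 + 11 + 45 + 21 + 59 + 45 + 45 + 53 + 43 + 31 + 51 = 419.
Each contributed unit returns 6.500 to the group, so the social optimum is full contribution by everyone: group total = 6.500 × 419 = 2723.50.
Efficiency loss = (6.500 − 1) × 419 = 2304.50.

2304.50 million dollars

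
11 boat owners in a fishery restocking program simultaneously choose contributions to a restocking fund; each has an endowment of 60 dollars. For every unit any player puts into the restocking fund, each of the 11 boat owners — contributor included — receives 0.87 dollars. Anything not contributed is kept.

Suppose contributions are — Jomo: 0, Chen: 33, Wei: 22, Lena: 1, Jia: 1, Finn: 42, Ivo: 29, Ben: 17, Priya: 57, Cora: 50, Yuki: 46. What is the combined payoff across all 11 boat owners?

Total contributed: 0 + 33 + 22 + 1 + 1 + 42 + 29 + 17 + 57 + 50 + 46 = 298; total kept: 11 × 60 − 298 = 362.
The restocking fund pays out 0.87 × 11 × 298 = 2851.86 in aggregate.
Group total = 362 + 2851.86 = 3213.86.

3213.86 dollars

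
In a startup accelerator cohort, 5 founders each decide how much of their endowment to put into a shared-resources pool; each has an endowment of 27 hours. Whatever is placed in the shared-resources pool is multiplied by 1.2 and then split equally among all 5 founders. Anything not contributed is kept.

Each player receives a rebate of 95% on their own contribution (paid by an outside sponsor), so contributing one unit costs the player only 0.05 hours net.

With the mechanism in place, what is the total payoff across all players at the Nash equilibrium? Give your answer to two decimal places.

290.25 hours

With the mechanism, a contributed unit returns (1.2/5) / 0.05 = 4.8000 per unit of net cost to the contributor — now above 1 — so contributing fully is weakly dominant for every player.
At the Nash equilibrium everyone contributes 27. Group total payoff = 5 × (27 × 0.95 + 1.2 × 27) = 290.25.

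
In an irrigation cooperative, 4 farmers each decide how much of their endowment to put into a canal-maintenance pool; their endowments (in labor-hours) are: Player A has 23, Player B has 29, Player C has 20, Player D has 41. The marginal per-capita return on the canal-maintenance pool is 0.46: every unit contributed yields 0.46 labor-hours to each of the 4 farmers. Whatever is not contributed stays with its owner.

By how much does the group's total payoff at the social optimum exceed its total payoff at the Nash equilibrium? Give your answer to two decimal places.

94.92 labor-hours

The private return per contributed unit is 0.46 < 1 for everyone, so the Nash equilibrium is zero contribution and the group total is Σ E_j = 23 + 29 + 20 + 41 = 113.
Each contributed unit returns 1.840 to the group, so the social optimum is full contribution by everyone: group total = 1.840 × 113 = 207.92.
Efficiency loss = (1.840 − 1) × 113 = 94.92.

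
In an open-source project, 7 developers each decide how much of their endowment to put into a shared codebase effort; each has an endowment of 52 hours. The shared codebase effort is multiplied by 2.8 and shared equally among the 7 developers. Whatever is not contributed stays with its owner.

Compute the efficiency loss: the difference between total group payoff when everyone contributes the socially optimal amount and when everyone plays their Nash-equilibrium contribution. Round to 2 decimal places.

Each contributed unit returns 2.8/7 = 0.4000 to its contributor — below 1 — so contributing 0 is dominant for every player. At the Nash equilibrium everyone keeps their 52, and the group total is 7 × 52 = 364.
Each contributed unit returns 2.800 to the group as a whole (0.4000 to each of 7 players), which exceeds 1, so the social optimum is full contribution: group total = 2.800 × 364 = 1019.20.
Efficiency loss = 1019.20 − 364 = 655.20.

655.20 hours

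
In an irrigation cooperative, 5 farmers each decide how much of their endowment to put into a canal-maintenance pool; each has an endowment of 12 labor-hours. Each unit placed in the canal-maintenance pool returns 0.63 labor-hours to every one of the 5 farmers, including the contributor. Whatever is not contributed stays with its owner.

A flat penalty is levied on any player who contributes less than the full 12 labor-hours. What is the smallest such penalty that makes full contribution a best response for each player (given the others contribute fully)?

4.44 labor-hours

Given the others contribute fully, the best deviation is to contribute 0 (any partial contribution still incurs the fine and gives up units whose private return 0.63 is below 1).
Deviating from 12 to 0 saves 12 labor-hours but forfeits the deviator's share of the drop in the canal-maintenance pool: 0.63 × 12 = 7.56.
So the deviation gain is 12 − 7.56 = 4.44, and the fine must be at least 4.44 labor-hours to wipe it out.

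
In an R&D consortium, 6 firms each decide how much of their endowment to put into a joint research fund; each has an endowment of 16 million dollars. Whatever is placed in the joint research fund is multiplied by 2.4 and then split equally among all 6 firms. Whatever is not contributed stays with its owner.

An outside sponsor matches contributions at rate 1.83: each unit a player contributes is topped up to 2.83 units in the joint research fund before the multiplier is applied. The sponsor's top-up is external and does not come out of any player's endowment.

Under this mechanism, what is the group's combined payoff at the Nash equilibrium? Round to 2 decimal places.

With the mechanism, a contributed unit returns 2.4 × 2.83 / 6 = 1.1320 per unit of net cost to the contributor — now above 1 — so contributing fully is weakly dominant for every player.
So the Nash equilibrium is full contribution by all 6; the group earns 2.4 × 2.83 × 96 = 652.03.

652.03 million dollars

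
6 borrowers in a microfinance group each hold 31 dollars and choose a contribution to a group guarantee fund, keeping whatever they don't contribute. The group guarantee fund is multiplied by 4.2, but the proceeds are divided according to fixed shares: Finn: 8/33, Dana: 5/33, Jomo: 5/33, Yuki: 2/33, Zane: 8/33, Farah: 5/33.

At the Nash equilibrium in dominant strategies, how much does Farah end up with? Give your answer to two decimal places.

A player with share s gets back 4.2·s per unit contributed, so full contribution is dominant for anyone with s > 1/4.2 = 0.2381 and zero contribution is dominant for anyone below.
Finn and Zane clear that bar, contributing 31 each; the remaining 4 contribute 0. Total contributed: 62.
Farah keeps 31 and receives 4.2 × 62 × 5/33 = 39.45 from the group guarantee fund, for a payoff of 70.45.

70.45 dollars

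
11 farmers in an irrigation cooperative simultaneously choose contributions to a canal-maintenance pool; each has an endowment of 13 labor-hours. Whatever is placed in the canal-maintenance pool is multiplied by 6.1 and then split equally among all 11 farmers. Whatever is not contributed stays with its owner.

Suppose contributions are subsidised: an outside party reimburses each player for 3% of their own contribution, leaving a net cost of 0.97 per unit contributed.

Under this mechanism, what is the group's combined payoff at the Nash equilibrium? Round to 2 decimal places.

The effective private return is (6.1/11) / 0.97 = 0.5717, which is still under 1, so the mechanism doesn't change anyone's dominant strategy: zero contribution.
Everyone keeps their endowment and the group total is 11 × 13 = 143.

143.00 labor-hours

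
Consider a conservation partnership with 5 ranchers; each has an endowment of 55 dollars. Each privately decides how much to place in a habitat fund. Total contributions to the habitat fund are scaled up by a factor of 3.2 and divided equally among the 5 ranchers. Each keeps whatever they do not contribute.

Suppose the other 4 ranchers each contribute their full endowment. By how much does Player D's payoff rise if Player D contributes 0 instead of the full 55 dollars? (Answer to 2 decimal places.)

Switching from a contribution of 55 to 0 lets Player D keep an extra 55 dollars, but lowers the habitat fund by 55, which costs Player D their own share of that drop: 3.2/5 × 55 = 35.20.
Net gain = 55 − 35.20 = 19.80. The private return per contributed unit (0.6400) is below 1, so free-riding is indeed the best response regardless of what the others do.

19.80 dollars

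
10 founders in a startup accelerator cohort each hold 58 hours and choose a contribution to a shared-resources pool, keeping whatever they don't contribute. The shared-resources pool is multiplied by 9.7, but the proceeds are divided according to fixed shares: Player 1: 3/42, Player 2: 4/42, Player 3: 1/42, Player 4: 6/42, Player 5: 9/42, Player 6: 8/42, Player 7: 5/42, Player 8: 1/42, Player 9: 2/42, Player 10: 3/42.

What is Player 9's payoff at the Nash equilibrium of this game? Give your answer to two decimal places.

Player j's private return per contributed unit is 9.7 × (j's share). Contributing is weakly dominant for j when that share is at least 1/9.7 = 0.1031, and contributing 0 is dominant otherwise.
The shares above 0.1031 belong to Player 4, Player 5, Player 6 and Player 7, contributing 58 each; the remaining 6 contribute 0. Total contributed: 232.
Player 9 keeps 58 and receives 9.7 × 232 × 2/42 = 107.16 from the shared-resources pool, for a payoff of 165.16.

165.16 hours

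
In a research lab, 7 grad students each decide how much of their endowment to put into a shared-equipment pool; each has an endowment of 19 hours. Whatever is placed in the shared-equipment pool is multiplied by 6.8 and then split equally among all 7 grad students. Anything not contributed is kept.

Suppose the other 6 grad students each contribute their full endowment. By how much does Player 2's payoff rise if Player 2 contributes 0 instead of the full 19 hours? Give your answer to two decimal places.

Switching from a contribution of 19 to 0 lets Player 2 keep an extra 19 hours, but lowers the shared-equipment pool by 19, which costs Player 2 their own share of that drop: 6.8/7 × 19 = 18.46.
Net gain = 19 − 18.46 = 0.54. The private return per contributed unit (0.9714) is below 1, so free-riding is indeed the best response regardless of what the others do.

0.54 hours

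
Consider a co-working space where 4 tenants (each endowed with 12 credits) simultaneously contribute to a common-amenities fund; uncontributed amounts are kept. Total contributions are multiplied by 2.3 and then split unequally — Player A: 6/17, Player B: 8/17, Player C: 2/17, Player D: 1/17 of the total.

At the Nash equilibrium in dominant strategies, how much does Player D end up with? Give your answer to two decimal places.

13.62 credits

Player j's private return per contributed unit is 2.3 × (j's share). Contributing is weakly dominant for j when that share is at least 1/2.3 = 0.4348, and contributing 0 is dominant otherwise.
Player B alone (share 8/17) is above the threshold, contributing 12; the remaining 3 contribute 0. Total contributed: 12.
Player D keeps 12 and receives 2.3 × 12 × 1/17 = 1.62 from the common-amenities fund, for a payoff of 13.62.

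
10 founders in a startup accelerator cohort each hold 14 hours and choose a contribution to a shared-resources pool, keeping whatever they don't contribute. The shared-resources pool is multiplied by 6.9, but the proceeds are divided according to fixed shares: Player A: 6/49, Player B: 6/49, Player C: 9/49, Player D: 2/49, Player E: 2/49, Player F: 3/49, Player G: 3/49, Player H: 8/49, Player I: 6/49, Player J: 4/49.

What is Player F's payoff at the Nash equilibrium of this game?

Each unit j contributes comes back to j as 6.9 × (j's share), so j prefers to contribute only if that share exceeds 1/6.9 = 0.1449; otherwise keeping the unit dominates.
The shares above 0.1449 belong to Player C and Player H, contributing 14 each; the remaining 8 contribute 0. Total contributed: 28.
Player F keeps 14 and receives 6.9 × 28 × 3/49 = 11.83 from the shared-resources pool, for a payoff of 25.83.

25.83 hours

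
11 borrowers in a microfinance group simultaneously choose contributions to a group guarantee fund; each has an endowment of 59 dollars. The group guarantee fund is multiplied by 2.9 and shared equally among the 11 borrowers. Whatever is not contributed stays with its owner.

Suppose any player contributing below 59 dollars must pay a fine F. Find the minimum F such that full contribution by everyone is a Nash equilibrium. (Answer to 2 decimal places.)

43.45 dollars

Given the others contribute fully, the best deviation is to contribute 0 (any partial contribution still incurs the fine and gives up units whose private return 0.2636 is below 1).
Deviating from 59 to 0 saves 59 dollars but forfeits the deviator's share of the drop in the group guarantee fund: 2.9/11 × 59 = 15.55.
So the deviation gain is 59 − 15.55 = 43.45, and the fine must be at least 43.45 dollars to wipe it out.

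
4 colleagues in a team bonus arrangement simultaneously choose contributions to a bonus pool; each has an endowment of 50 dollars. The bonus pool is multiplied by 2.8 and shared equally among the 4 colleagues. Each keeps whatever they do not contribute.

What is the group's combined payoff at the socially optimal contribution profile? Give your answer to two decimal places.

Each contributed unit returns 2.800 to the group as a whole (0.7000 to each of 4 players), which exceeds 1, so the social optimum is full contribution: group total = 2.800 × 200 = 560.00.

560.00 dollars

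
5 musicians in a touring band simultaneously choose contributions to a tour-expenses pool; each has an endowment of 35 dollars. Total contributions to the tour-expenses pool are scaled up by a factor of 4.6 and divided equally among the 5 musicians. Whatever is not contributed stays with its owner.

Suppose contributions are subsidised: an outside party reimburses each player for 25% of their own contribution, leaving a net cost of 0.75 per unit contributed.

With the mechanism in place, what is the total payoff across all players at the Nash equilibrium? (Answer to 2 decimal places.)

The effective private return per unit is now (4.6/5) / 0.75 = 1.2267 > 1, so every player's dominant strategy flips to full contribution.
So the Nash equilibrium is full contribution by all 5; the group earns 5 × (35 × 0.25 + 4.6 × 35) = 848.75.

848.75 dollars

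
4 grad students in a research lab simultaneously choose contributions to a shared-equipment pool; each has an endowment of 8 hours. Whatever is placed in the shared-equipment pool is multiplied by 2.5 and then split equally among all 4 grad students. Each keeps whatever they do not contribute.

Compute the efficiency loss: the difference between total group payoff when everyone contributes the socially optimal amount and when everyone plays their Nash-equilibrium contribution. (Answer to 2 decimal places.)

48.00 hours

Each contributed unit returns 2.5/4 = 0.6250 to its contributor — below 1 — so contributing 0 is dominant for every player. At the Nash equilibrium everyone keeps their 8, and the group total is 4 × 8 = 32.
Each contributed unit returns 2.500 to the group as a whole (0.6250 to each of 4 players), which exceeds 1, so the social optimum is full contribution: group total = 2.500 × 32 = 80.00.
Efficiency loss = 80.00 − 32 = 48.00.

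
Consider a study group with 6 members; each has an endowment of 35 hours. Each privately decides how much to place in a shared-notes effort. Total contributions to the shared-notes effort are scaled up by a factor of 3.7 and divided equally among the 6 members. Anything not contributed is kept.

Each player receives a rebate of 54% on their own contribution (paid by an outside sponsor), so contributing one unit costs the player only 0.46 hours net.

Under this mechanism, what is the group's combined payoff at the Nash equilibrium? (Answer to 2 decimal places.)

890.40 hours

The effective private return per unit is now (3.7/6) / 0.46 = 1.3406 > 1, so every player's dominant strategy flips to full contribution.
So the Nash equilibrium is full contribution by all 6; the group earns 6 × (35 × 0.54 + 3.7 × 35) = 890.40.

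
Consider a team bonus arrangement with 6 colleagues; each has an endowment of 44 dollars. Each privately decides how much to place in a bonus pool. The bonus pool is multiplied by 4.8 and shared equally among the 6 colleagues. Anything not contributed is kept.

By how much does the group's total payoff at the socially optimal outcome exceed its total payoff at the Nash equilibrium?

1003.20 dollars

Each contributed unit returns 4.8/6 = 0.8000 to its contributor — below 1 — so contributing 0 is dominant for every player. At the Nash equilibrium everyone keeps their 44, and the group total is 6 × 44 = 264.
Each contributed unit returns 4.800 to the group as a whole (0.8000 to each of 6 players), which exceeds 1, so the social optimum is full contribution: group total = 4.800 × 264 = 1267.20.
Efficiency loss = 1267.20 − 264 = 1003.20.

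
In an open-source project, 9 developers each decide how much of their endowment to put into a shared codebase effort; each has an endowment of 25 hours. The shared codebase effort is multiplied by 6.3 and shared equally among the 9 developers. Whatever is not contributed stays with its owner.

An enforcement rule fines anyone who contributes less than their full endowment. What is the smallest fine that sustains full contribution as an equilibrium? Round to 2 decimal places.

7.50 hours

Given the others contribute fully, the best deviation is to contribute 0 (any partial contribution still incurs the fine and gives up units whose private return 0.7000 is below 1).
Deviating from 25 to 0 saves 25 hours but forfeits the deviator's share of the drop in the shared codebase effort: 6.3/9 × 25 = 17.50.
So the deviation gain is 25 − 17.50 = 7.50, and the fine must be at least 7.50 hours to wipe it out.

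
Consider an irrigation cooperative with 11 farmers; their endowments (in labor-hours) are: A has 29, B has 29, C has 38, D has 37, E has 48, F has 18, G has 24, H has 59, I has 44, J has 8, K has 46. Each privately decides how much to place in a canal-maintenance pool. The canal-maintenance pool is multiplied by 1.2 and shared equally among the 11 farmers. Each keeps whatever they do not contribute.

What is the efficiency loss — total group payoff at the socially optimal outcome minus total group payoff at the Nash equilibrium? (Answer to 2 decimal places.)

76.00 labor-hours

The private return per contributed unit is 1.2/11 = 0.1091 < 1 for every player regardless of endowment, so the Nash equilibrium is zero contribution and the group total is Σ E_j = 29 + 29 + 38 + 37 + 48 + 18 + 24 + 59 + 44 + 8 + 46 = 380.
Each contributed unit returns 1.200 to the group, so the social optimum is full contribution by everyone: group total = 1.200 × 380 = 456.00.
Efficiency loss = (1.200 − 1) × 380 = 76.00.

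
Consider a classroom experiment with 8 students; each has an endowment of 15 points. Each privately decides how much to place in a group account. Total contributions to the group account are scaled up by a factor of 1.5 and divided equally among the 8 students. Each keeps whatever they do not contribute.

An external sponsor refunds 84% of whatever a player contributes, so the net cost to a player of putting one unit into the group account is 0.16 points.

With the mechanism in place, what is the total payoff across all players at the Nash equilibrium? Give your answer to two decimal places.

With the mechanism, a contributed unit returns (1.5/8) / 0.16 = 1.1719 per unit of net cost to the contributor — now above 1 — so contributing fully is weakly dominant for every player.
At the Nash equilibrium everyone contributes 15. Group total payoff = 8 × (15 × 0.84 + 1.5 × 15) = 280.80.

280.80 points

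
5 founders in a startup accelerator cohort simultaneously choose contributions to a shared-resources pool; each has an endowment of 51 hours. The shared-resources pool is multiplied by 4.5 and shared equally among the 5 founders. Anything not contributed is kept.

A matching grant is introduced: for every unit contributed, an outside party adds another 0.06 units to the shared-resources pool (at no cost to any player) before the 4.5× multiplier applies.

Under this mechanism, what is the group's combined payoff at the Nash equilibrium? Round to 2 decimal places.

Even with the mechanism, each unit contributed returns only 4.5 × 1.06 / 5 = 0.9540 per unit of net cost, so contributing nothing is still dominant.
At the Nash equilibrium no one contributes; group total payoff = 5 × 51 = 255.

255.00 hours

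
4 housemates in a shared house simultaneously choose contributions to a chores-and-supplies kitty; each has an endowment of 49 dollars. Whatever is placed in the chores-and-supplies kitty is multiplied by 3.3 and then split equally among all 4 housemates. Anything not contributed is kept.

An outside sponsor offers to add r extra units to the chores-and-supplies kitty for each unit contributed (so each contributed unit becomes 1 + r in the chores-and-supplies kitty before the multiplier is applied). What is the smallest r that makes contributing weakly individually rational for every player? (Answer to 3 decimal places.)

With matching at rate r, one contributed unit becomes (1 + r) in the chores-and-supplies kitty and returns 3.3 × (1 + r) / 4 to the contributor.
Setting this equal to 1: 1 + r = 4/3.3 = 1.2121.
So the minimum matching rate is r = 1.2121 − 1 = 0.212.

0.212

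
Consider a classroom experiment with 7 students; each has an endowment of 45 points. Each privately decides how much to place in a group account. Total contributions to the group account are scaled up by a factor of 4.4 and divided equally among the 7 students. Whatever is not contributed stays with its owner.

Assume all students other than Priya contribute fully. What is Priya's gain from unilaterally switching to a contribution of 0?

16.71 points

Switching from a contribution of 45 to 0 lets Priya keep an extra 45 points, but lowers the group account by 45, which costs Priya their own share of that drop: 4.4/7 × 45 = 28.29.
Net gain = 45 − 28.29 = 16.71. The private return per contributed unit (0.6286) is below 1, so free-riding is indeed the best response regardless of what the others do.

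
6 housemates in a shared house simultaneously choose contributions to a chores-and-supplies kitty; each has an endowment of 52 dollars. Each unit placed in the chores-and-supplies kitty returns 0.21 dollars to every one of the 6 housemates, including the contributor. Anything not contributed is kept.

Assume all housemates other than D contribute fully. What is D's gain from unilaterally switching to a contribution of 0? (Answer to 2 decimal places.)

Switching from a contribution of 52 to 0 lets D keep an extra 52 dollars, but lowers the chores-and-supplies kitty by 52, which costs D their own share of that drop: 0.21 × 52 = 10.92.
Net gain = 52 − 10.92 = 41.08. The private return per contributed unit (0.21) is below 1, so free-riding is indeed the best response regardless of what the others do.

41.08 dollars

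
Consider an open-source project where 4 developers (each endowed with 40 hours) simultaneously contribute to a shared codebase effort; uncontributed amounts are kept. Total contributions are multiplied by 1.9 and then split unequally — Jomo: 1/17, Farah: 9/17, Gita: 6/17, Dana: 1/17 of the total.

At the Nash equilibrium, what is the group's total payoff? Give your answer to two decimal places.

For player j, contributing a unit is worthwhile iff 1.9 × (j's share) ≥ 1, i.e. iff j's share is at least 0.5263.
Farah alone (share 9/17) is above the threshold, contributing 40; the remaining 3 contribute 0. Total contributed: 40.
The shared codebase effort pays out 1.9 × 40 = 76.00 in total (split across the unequal shares, but the aggregate is all that matters for the group sum).
The 3 free-riders keep 40 each, adding 120. Group total = 120 + 76.00 = 196.00.

196.00 hours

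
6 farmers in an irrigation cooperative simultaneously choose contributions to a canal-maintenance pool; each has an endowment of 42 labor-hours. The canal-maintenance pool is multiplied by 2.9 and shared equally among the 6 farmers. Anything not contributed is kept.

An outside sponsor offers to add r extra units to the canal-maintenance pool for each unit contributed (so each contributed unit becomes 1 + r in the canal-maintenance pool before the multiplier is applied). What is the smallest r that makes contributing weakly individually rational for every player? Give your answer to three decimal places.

1.069

With matching at rate r, one contributed unit becomes (1 + r) in the canal-maintenance pool and returns 2.9 × (1 + r) / 6 to the contributor.
Setting this equal to 1: 1 + r = 6/2.9 = 2.0690.
So the minimum matching rate is r = 2.0690 − 1 = 1.069.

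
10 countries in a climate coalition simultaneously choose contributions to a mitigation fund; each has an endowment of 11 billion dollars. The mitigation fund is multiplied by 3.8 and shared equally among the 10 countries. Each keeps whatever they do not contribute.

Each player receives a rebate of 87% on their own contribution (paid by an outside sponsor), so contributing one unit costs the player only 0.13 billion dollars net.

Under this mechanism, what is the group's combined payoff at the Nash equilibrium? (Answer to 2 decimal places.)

513.70 billion dollars

Under the mechanism each unit contributed yields (3.8/10) / 0.13 = 2.9231 back to its contributor per unit of net cost, which exceeds 1, making full contribution the dominant choice for everyone.
At the Nash equilibrium everyone contributes 11. Group total payoff = 10 × (11 × 0.87 + 3.8 × 11) = 513.70.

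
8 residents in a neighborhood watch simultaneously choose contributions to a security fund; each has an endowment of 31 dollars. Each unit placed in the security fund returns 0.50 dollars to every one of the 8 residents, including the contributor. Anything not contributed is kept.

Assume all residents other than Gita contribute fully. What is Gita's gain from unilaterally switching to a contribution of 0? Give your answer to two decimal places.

Switching from a contribution of 31 to 0 lets Gita keep an extra 31 dollars, but lowers the security fund by 31, which costs Gita their own share of that drop: 0.50 × 31 = 15.50.
Net gain = 31 − 15.50 = 15.50. The private return per contributed unit (0.50) is below 1, so free-riding is indeed the best response regardless of what the others do.

15.50 dollars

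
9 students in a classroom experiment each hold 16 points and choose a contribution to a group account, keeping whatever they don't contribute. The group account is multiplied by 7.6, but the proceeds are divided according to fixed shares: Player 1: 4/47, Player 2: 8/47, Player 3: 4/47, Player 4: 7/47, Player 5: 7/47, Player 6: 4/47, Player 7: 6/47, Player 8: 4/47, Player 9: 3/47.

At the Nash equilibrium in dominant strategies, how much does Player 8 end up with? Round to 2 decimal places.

47.05 points

For player j, contributing a unit is worthwhile iff 7.6 × (j's share) ≥ 1, i.e. iff j's share is at least 0.1316.
Player 2, Player 4 and Player 5 clear that bar, contributing 16 each; the remaining 6 contribute 0. Total contributed: 48.
Player 8 keeps 16 and receives 7.6 × 48 × 4/47 = 31.05 from the group account, for a payoff of 47.05.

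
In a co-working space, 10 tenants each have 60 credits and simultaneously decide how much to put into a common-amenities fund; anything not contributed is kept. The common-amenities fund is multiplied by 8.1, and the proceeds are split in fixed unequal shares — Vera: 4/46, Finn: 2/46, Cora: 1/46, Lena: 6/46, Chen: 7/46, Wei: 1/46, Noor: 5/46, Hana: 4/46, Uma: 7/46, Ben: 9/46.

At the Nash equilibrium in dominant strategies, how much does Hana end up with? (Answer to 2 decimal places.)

For player j, contributing a unit is worthwhile iff 8.1 × (j's share) ≥ 1, i.e. iff j's share is at least 0.1235.
Lena, Chen, Uma and Ben are above the threshold, contributing 60 each; the remaining 6 contribute 0. Total contributed: 240.
Hana keeps 60 and receives 8.1 × 240 × 4/46 = 169.04 from the common-amenities fund, for a payoff of 229.04.

229.04 credits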